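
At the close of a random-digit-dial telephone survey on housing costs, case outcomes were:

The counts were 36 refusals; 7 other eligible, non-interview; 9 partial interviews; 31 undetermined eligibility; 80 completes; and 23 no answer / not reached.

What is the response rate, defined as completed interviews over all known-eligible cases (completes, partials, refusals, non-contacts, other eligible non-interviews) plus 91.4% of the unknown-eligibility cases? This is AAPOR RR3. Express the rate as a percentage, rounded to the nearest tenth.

43.6%

Num: 80
Known eligible: 80 + 9 + 36 + 23 + 7 = 155
Estimated eligible among unknowns: 0.9140 × 31 = 28.33
Denom: 155 + 28.33 = 183.33
RR3 = 80 / 183.33 = 0.4364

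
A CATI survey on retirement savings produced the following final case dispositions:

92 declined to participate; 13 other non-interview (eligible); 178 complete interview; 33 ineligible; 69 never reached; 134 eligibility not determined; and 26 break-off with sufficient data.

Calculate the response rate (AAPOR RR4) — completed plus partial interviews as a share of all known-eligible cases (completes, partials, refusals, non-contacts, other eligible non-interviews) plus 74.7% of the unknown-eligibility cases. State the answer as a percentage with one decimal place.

42.7%

Num → 178 + 26 = 204
Eligible (known) → 178 + 26 + 92 + 69 + 13 = 378
Eligible share of unknowns → 0.7470 × 134 = 100.10
Base → 378 + 100.10 = 478.10
RR4 = 204 / 478.10 = 0.4267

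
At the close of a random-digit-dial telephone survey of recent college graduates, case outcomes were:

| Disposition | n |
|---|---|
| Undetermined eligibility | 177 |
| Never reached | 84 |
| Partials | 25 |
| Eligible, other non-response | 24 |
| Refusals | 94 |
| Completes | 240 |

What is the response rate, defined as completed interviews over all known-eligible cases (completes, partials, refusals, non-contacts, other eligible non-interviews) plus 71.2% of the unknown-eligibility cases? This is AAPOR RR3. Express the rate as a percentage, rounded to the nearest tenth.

Num: 240
Determined eligible: 240 + 25 + 94 + 84 + 24 = 467
e × U: 0.7120 × 177 = 126.02
Denom: 467 + 126.02 = 593.02
RR3 = 240 / 593.02 = 0.4047

40.5%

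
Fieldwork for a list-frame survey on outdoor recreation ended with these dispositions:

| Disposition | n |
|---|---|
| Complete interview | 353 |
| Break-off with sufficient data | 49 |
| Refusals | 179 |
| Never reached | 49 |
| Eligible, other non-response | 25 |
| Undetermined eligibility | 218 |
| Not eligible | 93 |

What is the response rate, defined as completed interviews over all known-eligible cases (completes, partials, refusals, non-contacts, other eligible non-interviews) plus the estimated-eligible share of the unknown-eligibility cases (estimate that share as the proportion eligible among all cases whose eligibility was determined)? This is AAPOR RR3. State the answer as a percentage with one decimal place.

Numerator = 353
Determined eligible = 353 + 49 + 179 + 49 + 25 = 655
e = 655 / (655 + 93) = 655 / 748 = 0.8757
Estimated eligible among unknowns = 0.8757 × 218 = 190.90
Denominator = 655 + 190.90 = 845.90
RR3 = 353 / 845.90 = 0.4173

41.7%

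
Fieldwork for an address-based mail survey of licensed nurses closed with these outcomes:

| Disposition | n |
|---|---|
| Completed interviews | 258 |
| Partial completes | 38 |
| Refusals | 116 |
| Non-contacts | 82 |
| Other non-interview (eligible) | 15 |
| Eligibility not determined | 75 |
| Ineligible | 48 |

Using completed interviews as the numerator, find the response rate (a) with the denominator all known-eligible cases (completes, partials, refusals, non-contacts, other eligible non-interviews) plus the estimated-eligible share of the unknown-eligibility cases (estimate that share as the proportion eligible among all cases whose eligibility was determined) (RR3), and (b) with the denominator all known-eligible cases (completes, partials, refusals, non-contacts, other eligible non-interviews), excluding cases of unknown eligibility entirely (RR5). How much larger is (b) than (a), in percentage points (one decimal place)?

Numerator → 258
Eligible (known) → 258 + 38 + 116 + 82 + 15 = 509
e = 509 / (509 + 48) = 509 / 557 = 0.9138
Eligible share of unknowns → 0.9138 × 75 = 68.53
Base → 509 + 68.53 = 577.53
RR3 = 258 / 577.53 = 0.4467
Base → 258 + 38 + 116 + 82 + 15 = 509
RR5 = 258 / 509 = 0.5069
Difference = 50.69 − 44.67 = 6.02 percentage points

6.0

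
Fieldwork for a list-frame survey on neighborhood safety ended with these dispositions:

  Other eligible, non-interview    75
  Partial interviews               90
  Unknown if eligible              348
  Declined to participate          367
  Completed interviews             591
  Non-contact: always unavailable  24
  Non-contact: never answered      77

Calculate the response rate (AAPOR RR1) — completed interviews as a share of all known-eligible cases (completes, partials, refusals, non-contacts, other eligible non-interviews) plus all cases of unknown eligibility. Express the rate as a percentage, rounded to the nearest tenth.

37.6%

No answer / not reached = 77 + 24 = 101
Num: 591
Denominator: 591 + 90 + 367 + 101 + 75 + 348 = 1572
RR1 = 591 / 1572 = 0.3760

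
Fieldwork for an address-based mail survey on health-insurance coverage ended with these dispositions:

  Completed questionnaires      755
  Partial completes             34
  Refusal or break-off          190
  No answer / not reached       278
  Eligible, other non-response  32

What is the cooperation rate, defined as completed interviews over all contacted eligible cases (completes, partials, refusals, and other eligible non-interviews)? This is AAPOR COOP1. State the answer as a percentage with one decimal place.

74.7%

Top: 755
Denom: 755 + 34 + 190 + 32 = 1011
COOP1 = 755 / 1011 = 0.7468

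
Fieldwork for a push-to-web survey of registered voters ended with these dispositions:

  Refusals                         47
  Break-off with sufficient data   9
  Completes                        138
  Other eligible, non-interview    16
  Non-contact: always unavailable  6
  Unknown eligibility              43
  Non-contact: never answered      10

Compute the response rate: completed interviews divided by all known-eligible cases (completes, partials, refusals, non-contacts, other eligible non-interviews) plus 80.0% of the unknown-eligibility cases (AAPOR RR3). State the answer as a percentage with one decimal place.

53.0%

No answer / not reached = 10 + 6 = 16
Top = 138
Known eligible = 138 + 9 + 47 + 16 + 16 = 226
Estimated eligible among unknowns = 0.8000 × 43 = 34.40
Denom = 226 + 34.40 = 260.40
RR3 = 138 / 260.40 = 0.5300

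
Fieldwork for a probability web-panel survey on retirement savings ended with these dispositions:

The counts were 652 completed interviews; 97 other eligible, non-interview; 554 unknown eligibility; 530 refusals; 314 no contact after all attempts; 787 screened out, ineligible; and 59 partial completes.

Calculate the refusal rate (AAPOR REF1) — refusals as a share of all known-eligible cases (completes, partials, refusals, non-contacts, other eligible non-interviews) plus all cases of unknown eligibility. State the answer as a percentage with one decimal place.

24.0%

Top → 530
Base → 652 + 59 + 530 + 314 + 97 + 554 = 2206
REF1 = 530 / 2206 = 0.2403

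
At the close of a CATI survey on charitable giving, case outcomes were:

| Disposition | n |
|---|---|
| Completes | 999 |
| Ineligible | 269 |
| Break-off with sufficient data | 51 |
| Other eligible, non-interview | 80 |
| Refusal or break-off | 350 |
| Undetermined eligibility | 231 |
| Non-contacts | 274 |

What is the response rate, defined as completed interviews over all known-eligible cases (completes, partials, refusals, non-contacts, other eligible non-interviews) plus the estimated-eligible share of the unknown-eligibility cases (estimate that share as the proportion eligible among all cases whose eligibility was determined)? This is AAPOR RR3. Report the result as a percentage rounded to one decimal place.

Numerator: 999
Known eligible: 999 + 51 + 350 + 274 + 80 = 1754
e = 1754 / (1754 + 269) = 1754 / 2023 = 0.8670
Estimated eligible among unknowns: 0.8670 × 231 = 200.28
Base: 1754 + 200.28 = 1954.28
RR3 = 999 / 1954.28 = 0.5112

51.1%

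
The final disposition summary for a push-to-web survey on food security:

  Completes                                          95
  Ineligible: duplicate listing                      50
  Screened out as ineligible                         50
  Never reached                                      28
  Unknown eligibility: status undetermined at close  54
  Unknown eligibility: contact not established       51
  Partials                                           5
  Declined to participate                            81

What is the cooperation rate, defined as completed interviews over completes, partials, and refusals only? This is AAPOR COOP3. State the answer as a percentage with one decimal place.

52.5%

Eligibility not determined = 51 + 54 = 105
Not eligible = 50 + 50 = 100
Numerator: 95
Base: 95 + 5 + 81 = 181
COOP3 = 95 / 181 = 0.5249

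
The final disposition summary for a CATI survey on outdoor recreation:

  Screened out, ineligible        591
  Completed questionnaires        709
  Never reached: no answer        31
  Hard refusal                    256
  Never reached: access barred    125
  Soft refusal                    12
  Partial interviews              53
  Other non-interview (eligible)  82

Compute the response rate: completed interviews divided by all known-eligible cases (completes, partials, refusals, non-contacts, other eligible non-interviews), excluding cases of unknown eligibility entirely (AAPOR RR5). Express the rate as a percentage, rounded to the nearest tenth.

Refused = 256 + 12 = 268
No answer / not reached = 31 + 125 = 156
Numerator → 709
Denom → 709 + 53 + 268 + 156 + 82 = 1268
RR5 = 709 / 1268 = 0.5591

55.9%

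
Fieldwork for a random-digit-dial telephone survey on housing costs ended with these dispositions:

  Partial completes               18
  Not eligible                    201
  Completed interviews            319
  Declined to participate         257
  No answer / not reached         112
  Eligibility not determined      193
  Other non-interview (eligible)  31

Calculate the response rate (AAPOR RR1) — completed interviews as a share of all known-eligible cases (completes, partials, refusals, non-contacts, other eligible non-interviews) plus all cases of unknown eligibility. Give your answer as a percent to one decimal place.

Top → 319
Base → 319 + 18 + 257 + 112 + 31 + 193 = 930
RR1 = 319 / 930 = 0.3430

34.3%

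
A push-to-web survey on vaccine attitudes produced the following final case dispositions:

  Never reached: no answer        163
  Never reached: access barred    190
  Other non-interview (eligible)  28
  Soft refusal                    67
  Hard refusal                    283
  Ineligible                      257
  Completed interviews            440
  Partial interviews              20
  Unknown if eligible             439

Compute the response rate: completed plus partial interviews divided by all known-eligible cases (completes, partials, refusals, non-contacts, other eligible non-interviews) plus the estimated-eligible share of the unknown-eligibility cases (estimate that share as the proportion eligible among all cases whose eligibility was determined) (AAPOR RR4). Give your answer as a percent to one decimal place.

Refusals = 283 + 67 = 350
No contact after all attempts = 163 + 190 = 353
Num = 440 + 20 = 460
Eligible (known) = 440 + 20 + 350 + 353 + 28 = 1191
e = 1191 / (1191 + 257) = 1191 / 1448 = 0.8225
e × U = 0.8225 × 439 = 361.08
Denominator = 1191 + 361.08 = 1552.08
RR4 = 460 / 1552.08 = 0.2964

29.6%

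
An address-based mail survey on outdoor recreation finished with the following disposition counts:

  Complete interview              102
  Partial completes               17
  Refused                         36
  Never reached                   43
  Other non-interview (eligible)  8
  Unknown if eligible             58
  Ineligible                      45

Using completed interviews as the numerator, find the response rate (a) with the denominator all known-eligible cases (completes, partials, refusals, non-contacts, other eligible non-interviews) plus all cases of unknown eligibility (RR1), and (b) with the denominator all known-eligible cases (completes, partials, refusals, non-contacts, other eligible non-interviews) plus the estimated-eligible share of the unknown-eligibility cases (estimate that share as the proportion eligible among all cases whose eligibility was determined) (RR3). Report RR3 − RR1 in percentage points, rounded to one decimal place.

Numerator → 102
Denominator → 102 + 17 + 36 + 43 + 8 + 58 = 264
RR1 = 102 / 264 = 0.3864
Known eligible → 102 + 17 + 36 + 43 + 8 = 206
e = 206 / (206 + 45) = 206 / 251 = 0.8207
e × U → 0.8207 × 58 = 47.60
Denominator → 206 + 47.60 = 253.60
RR3 = 102 / 253.60 = 0.4022
Difference = 40.22 − 38.64 = 1.58 percentage points

1.6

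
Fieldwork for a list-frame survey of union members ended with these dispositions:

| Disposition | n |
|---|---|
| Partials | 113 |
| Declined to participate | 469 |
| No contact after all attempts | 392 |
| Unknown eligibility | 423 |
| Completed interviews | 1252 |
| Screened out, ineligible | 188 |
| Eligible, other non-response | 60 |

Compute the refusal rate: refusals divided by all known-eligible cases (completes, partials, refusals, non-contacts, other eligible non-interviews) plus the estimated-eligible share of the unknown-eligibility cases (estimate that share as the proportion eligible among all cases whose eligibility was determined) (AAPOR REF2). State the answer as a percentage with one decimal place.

Numerator → 469
Determined eligible → 1252 + 113 + 469 + 392 + 60 = 2286
e = 2286 / (2286 + 188) = 2286 / 2474 = 0.9240
e × U → 0.9240 × 423 = 390.85
Base → 2286 + 390.85 = 2676.85
REF2 = 469 / 2676.85 = 0.1752

17.5%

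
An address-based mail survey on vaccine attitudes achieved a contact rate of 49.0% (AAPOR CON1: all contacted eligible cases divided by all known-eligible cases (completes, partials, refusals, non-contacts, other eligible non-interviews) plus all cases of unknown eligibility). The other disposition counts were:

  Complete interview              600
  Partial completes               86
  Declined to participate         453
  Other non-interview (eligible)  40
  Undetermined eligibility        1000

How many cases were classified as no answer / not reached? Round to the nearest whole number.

Numerator: 600 + 86 + 453 + 40 = 1179
CON1 = 1179 / D = 0.490
D = 1179 / 0.490 = 2406.1
Remaining denominator categories sum to 2179
no answer / not reached = 2406.1 − 2179 ≈ 227

227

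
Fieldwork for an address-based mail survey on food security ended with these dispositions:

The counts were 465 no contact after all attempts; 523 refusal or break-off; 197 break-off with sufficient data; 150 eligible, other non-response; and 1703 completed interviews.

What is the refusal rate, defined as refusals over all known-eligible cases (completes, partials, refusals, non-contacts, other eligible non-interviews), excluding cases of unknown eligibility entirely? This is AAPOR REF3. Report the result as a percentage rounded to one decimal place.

17.2%

Num = 523
Base = 1703 + 197 + 523 + 465 + 150 = 3038
REF3 = 523 / 3038 = 0.1722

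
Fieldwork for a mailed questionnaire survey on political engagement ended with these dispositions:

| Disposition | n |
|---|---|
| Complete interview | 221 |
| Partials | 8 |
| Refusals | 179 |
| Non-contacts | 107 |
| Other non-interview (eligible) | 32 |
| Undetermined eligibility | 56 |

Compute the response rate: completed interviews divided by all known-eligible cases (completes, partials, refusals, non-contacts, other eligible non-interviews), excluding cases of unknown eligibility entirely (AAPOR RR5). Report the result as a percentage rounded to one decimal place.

Num: 221
Denominator: 221 + 8 + 179 + 107 + 32 = 547
RR5 = 221 / 547 = 0.4040

40.4%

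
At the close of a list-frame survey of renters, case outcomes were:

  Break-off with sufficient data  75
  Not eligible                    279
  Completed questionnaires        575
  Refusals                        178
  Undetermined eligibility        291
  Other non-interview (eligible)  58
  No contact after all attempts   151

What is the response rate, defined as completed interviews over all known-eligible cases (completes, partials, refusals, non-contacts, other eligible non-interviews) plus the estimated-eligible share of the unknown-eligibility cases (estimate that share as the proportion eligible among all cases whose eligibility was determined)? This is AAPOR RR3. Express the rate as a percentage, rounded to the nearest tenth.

Numerator = 575
Known eligible = 575 + 75 + 178 + 151 + 58 = 1037
e = 1037 / (1037 + 279) = 1037 / 1316 = 0.7880
e × U = 0.7880 × 291 = 229.31
Denom = 1037 + 229.31 = 1266.31
RR3 = 575 / 1266.31 = 0.4541

45.4%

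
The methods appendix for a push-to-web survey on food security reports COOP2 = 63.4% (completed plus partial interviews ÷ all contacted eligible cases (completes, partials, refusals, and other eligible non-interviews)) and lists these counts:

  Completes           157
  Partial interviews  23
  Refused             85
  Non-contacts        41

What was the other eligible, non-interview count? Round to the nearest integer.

19

Num: 157 + 23 = 180
COOP2 = 180 / D = 0.634
D = 180 / 0.634 = 283.9
Rest of base = 265
other eligible, non-interview = 283.9 − 265 ≈ 19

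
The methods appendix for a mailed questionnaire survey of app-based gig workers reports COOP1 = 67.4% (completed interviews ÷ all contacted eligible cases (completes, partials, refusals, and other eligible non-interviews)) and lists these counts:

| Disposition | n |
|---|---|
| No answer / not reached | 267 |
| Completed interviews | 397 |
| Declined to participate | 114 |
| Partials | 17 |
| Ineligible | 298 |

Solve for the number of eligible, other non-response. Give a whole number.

COOP1 = 397 / D = 0.674
D = 397 / 0.674 = 589.0
Remaining denominator categories sum to 528
eligible, other non-response = 589.0 − 528 ≈ 61

61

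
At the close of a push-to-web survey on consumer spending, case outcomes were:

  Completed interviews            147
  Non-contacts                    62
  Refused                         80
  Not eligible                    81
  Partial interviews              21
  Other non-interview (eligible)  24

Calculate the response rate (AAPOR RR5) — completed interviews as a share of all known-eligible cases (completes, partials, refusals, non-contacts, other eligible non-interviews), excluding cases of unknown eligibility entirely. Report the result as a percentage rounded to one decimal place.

Num = 147
Denominator = 147 + 21 + 80 + 62 + 24 = 334
RR5 = 147 / 334 = 0.4401

44.0%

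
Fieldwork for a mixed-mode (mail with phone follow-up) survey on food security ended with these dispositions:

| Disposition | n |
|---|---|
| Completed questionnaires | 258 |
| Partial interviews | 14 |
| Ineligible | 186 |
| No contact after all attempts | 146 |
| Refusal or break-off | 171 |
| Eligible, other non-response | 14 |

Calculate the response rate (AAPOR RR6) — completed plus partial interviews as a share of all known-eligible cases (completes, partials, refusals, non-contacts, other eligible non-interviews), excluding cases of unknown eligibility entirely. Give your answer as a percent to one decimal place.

45.1%

Num = 258 + 14 = 272
Denominator = 258 + 14 + 171 + 146 + 14 = 603
RR6 = 272 / 603 = 0.4511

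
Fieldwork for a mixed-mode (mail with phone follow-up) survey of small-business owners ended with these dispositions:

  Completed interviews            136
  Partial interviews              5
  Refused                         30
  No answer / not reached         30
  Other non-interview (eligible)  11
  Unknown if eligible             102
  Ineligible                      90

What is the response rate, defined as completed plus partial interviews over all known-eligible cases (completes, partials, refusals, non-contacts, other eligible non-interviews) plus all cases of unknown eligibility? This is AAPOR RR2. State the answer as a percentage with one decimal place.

44.9%

Num = 136 + 5 = 141
Base = 136 + 5 + 30 + 30 + 11 + 102 = 314
RR2 = 141 / 314 = 0.4490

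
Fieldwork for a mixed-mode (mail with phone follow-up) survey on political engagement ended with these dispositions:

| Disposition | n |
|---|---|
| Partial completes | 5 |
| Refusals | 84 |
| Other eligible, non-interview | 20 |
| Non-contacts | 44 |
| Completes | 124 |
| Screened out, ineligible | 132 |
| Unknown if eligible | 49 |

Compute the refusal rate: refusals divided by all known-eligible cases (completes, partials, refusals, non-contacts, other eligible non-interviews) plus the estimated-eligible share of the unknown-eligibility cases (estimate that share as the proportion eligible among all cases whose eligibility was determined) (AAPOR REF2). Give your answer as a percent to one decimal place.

Num: 84
Eligible (known): 124 + 5 + 84 + 44 + 20 = 277
e = 277 / (277 + 132) = 277 / 409 = 0.6773
Eligible share of unknowns: 0.6773 × 49 = 33.19
Base: 277 + 33.19 = 310.19
REF2 = 84 / 310.19 = 0.2708

27.1%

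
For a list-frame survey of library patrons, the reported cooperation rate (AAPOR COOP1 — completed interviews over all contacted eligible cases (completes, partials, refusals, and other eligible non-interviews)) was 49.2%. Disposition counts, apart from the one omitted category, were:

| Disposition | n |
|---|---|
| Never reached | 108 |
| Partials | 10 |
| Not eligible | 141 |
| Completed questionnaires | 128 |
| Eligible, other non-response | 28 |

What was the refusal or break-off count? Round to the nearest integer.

COOP1 = 128 / D = 0.492
D = 128 / 0.492 = 260.2
Remaining denominator categories sum to 166
refusal or break-off = 260.2 − 166 ≈ 94

94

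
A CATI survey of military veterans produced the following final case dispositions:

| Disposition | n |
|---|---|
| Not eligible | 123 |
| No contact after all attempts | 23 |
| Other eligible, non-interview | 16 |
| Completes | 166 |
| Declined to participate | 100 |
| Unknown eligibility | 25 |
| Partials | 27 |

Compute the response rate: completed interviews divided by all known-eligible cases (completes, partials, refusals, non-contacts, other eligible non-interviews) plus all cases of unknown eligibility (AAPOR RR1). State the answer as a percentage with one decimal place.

46.5%

Numerator → 166
Denominator → 166 + 27 + 100 + 23 + 16 + 25 = 357
RR1 = 166 / 357 = 0.4650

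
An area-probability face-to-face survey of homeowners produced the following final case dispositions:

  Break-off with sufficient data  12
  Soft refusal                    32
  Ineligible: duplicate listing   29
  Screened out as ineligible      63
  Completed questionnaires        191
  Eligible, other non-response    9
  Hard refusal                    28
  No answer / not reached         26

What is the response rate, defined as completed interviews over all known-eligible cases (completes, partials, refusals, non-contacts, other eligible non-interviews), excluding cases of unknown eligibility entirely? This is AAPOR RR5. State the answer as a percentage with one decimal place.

64.1%

Refused = 28 + 32 = 60
Not eligible = 63 + 29 = 92
Numerator → 191
Base → 191 + 12 + 60 + 26 + 9 = 298
RR5 = 191 / 298 = 0.6409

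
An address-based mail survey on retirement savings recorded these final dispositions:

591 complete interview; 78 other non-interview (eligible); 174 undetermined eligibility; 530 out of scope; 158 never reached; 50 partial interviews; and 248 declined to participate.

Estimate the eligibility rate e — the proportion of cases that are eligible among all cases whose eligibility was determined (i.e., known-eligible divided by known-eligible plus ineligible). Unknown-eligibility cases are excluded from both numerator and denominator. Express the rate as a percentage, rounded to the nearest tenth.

68.0%

Eligible (known): 591 + 50 + 248 + 158 + 78 = 1125
e = 1125 / (1125 + 530) = 1125 / 1655 = 0.6798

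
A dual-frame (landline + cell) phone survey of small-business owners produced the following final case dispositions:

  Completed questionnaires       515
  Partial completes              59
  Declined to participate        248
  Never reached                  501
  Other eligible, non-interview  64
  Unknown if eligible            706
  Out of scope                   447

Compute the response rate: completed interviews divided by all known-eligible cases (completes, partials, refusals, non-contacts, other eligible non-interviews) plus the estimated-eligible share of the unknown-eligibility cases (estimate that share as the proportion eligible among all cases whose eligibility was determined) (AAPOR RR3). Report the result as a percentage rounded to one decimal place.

Numerator = 515
Eligible (known) = 515 + 59 + 248 + 501 + 64 = 1387
e = 1387 / (1387 + 447) = 1387 / 1834 = 0.7563
Eligible share of unknowns = 0.7563 × 706 = 533.95
Denom = 1387 + 533.95 = 1920.95
RR3 = 515 / 1920.95 = 0.2681

26.8%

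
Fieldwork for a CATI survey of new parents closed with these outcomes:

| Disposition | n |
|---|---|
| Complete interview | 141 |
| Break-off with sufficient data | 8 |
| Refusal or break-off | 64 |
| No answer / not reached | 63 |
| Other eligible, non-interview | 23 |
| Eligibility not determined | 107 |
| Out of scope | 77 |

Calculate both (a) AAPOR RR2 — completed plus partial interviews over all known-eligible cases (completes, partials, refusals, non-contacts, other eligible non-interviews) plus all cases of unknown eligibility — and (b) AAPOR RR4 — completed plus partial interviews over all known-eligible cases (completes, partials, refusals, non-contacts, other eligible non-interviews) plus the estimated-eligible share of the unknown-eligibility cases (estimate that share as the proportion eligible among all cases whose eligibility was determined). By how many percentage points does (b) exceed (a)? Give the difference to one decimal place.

Top → 141 + 8 = 149
Denominator → 141 + 8 + 64 + 63 + 23 + 107 = 406
RR2 = 149 / 406 = 0.3670
Known eligible → 141 + 8 + 64 + 63 + 23 = 299
e = 299 / (299 + 77) = 299 / 376 = 0.7952
Estimated eligible among unknowns → 0.7952 × 107 = 85.09
Denominator → 299 + 85.09 = 384.09
RR4 = 149 / 384.09 = 0.3879
Difference = 38.79 − 36.70 = 2.09 percentage points

2.1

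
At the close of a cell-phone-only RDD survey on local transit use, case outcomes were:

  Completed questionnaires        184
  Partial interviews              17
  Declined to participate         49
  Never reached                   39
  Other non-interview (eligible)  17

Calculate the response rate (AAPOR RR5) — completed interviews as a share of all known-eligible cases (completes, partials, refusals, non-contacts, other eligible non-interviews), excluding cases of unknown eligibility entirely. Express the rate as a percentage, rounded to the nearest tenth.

60.1%

Top → 184
Denominator → 184 + 17 + 49 + 39 + 17 = 306
RR5 = 184 / 306 = 0.6013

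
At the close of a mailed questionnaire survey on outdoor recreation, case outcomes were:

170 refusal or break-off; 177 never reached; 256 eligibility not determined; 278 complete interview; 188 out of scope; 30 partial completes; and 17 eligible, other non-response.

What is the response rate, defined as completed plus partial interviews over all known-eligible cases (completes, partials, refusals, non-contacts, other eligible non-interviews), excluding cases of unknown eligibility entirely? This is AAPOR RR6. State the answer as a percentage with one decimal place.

Numerator = 278 + 30 = 308
Denom = 278 + 30 + 170 + 177 + 17 = 672
RR6 = 308 / 672 = 0.4583

45.8%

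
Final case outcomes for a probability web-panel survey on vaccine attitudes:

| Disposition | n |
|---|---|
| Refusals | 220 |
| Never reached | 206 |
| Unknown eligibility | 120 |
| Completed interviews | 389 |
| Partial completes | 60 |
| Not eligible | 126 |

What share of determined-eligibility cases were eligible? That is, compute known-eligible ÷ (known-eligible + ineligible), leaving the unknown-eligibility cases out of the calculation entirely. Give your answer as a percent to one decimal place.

87.4%

Known eligible → 389 + 60 + 220 + 206 = 875
e = 875 / (875 + 126) = 875 / 1001 = 0.8741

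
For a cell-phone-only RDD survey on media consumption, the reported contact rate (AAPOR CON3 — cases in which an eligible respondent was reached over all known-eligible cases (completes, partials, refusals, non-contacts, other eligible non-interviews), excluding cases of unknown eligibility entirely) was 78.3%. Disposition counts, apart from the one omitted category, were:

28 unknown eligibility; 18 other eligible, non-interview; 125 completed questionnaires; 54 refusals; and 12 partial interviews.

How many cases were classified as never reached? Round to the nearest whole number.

58

Top = 125 + 12 + 54 + 18 = 209
CON3 = 209 / D = 0.783
D = 209 / 0.783 = 266.9
Remaining denominator categories sum to 209
never reached = 266.9 − 209 ≈ 58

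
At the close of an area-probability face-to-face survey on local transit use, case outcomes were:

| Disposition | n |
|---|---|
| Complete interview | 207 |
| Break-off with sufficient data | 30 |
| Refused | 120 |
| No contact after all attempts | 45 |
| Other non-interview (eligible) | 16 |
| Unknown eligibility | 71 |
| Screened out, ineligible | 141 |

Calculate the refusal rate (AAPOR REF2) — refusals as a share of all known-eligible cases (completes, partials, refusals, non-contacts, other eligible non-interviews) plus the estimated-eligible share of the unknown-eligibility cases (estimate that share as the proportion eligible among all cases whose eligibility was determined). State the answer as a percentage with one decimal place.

25.5%

Top → 120
Determined eligible → 207 + 30 + 120 + 45 + 16 = 418
e = 418 / (418 + 141) = 418 / 559 = 0.7478
e × U → 0.7478 × 71 = 53.09
Denominator → 418 + 53.09 = 471.09
REF2 = 120 / 471.09 = 0.2547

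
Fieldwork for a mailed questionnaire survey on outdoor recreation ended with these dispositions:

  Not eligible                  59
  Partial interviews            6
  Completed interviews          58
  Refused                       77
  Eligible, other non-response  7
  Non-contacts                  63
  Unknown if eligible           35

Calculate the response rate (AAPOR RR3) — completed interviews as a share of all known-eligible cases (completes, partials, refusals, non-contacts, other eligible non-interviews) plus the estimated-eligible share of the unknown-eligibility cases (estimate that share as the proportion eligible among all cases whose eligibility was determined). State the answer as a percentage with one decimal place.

24.3%

Num = 58
Eligible (known) = 58 + 6 + 77 + 63 + 7 = 211
e = 211 / (211 + 59) = 211 / 270 = 0.7815
Eligible share of unknowns = 0.7815 × 35 = 27.35
Base = 211 + 27.35 = 238.35
RR3 = 58 / 238.35 = 0.2433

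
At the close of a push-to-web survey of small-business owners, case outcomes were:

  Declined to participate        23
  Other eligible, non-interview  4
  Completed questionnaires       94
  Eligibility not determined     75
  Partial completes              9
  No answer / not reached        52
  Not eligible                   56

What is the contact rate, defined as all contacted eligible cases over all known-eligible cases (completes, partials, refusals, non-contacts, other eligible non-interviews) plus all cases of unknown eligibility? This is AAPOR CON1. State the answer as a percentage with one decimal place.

50.6%

Num: 94 + 9 + 23 + 4 = 130
Denominator: 94 + 9 + 23 + 52 + 4 + 75 = 257
CON1 = 130 / 257 = 0.5058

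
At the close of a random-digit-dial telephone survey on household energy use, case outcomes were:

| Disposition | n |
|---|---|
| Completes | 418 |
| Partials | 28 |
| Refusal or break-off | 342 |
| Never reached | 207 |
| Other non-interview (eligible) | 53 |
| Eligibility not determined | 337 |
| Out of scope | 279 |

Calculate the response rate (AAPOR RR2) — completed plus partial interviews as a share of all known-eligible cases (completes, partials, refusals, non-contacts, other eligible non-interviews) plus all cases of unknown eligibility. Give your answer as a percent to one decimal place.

Top → 418 + 28 = 446
Denominator → 418 + 28 + 342 + 207 + 53 + 337 = 1385
RR2 = 446 / 1385 = 0.3220

32.2%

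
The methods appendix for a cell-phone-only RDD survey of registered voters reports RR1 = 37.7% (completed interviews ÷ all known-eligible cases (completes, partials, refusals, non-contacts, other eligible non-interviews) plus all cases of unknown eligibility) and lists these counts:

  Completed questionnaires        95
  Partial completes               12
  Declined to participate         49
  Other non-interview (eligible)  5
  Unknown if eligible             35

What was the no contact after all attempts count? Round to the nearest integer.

56

RR1 = 95 / D = 0.377
D = 95 / 0.377 = 252.0
Other denominator terms total 196
no contact after all attempts = 252.0 − 196 ≈ 56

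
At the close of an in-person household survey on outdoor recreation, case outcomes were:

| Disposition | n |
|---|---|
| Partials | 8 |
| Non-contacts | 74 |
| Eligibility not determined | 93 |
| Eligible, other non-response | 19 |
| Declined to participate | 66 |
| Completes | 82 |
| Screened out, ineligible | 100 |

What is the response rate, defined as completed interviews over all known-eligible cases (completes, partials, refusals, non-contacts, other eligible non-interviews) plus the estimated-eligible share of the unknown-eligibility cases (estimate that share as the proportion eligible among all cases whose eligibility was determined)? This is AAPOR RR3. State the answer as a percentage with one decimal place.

Top: 82
Determined eligible: 82 + 8 + 66 + 74 + 19 = 249
e = 249 / (249 + 100) = 249 / 349 = 0.7135
Estimated eligible among unknowns: 0.7135 × 93 = 66.36
Base: 249 + 66.36 = 315.36
RR3 = 82 / 315.36 = 0.2600

26.0%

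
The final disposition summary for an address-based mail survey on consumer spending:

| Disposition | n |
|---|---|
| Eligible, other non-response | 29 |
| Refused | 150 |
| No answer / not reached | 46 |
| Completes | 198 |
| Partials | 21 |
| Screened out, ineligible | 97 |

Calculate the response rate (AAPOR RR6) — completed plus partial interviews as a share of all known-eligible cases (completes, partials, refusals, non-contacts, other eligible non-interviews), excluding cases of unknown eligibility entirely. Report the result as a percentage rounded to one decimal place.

Num = 198 + 21 = 219
Base = 198 + 21 + 150 + 46 + 29 = 444
RR6 = 219 / 444 = 0.4932

49.3%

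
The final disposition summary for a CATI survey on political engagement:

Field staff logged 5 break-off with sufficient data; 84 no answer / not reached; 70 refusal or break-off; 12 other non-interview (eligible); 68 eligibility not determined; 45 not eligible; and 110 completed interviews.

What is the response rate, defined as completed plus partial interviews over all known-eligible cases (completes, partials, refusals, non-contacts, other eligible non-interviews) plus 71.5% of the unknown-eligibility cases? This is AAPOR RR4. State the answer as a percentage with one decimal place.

34.9%

Top: 110 + 5 = 115
Eligible (known): 110 + 5 + 70 + 84 + 12 = 281
e × U: 0.7150 × 68 = 48.62
Base: 281 + 48.62 = 329.62
RR4 = 115 / 329.62 = 0.3489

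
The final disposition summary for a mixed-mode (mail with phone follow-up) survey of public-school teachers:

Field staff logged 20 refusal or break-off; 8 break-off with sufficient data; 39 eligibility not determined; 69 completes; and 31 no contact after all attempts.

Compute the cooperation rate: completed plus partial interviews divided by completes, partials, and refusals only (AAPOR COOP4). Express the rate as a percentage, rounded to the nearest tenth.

79.4%

Num: 69 + 8 = 77
Denom: 69 + 8 + 20 = 97
COOP4 = 77 / 97 = 0.7938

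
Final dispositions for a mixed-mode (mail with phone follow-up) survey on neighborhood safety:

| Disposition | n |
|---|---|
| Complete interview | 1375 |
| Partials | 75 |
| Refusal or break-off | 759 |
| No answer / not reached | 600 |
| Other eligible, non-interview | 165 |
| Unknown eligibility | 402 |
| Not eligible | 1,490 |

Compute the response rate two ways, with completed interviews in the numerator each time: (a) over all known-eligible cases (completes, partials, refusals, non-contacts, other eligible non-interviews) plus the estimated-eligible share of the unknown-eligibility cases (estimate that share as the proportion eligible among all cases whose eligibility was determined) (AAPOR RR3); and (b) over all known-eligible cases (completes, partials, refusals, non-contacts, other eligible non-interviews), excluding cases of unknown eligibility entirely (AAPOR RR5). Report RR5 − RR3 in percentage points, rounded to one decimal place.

Num = 1375
Eligible (known) = 1375 + 75 + 759 + 600 + 165 = 2974
e = 2974 / (2974 + 1490) = 2974 / 4464 = 0.6662
Eligible share of unknowns = 0.6662 × 402 = 267.81
Denominator = 2974 + 267.81 = 3241.81
RR3 = 1375 / 3241.81 = 0.4241
Denominator = 1375 + 75 + 759 + 600 + 165 = 2974
RR5 = 1375 / 2974 = 0.4623
Difference = 46.23 − 42.41 = 3.82 percentage points

3.8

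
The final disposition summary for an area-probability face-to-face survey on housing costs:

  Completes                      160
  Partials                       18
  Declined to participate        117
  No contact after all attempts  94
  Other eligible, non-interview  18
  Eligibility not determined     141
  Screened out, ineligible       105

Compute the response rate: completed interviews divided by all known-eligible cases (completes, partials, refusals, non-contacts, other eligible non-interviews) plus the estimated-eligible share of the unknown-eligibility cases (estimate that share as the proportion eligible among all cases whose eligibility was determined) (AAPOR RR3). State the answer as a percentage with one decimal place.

Top = 160
Known eligible = 160 + 18 + 117 + 94 + 18 = 407
e = 407 / (407 + 105) = 407 / 512 = 0.7949
e × U = 0.7949 × 141 = 112.08
Denominator = 407 + 112.08 = 519.08
RR3 = 160 / 519.08 = 0.3082

30.8%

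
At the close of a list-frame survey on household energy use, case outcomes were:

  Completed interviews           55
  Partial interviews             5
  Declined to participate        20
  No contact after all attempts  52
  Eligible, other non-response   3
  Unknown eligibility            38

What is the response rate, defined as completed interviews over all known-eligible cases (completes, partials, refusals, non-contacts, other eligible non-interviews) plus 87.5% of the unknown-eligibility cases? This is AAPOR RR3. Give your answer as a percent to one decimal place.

Top: 55
Known eligible: 55 + 5 + 20 + 52 + 3 = 135
Eligible share of unknowns: 0.8750 × 38 = 33.25
Base: 135 + 33.25 = 168.25
RR3 = 55 / 168.25 = 0.3269

32.7%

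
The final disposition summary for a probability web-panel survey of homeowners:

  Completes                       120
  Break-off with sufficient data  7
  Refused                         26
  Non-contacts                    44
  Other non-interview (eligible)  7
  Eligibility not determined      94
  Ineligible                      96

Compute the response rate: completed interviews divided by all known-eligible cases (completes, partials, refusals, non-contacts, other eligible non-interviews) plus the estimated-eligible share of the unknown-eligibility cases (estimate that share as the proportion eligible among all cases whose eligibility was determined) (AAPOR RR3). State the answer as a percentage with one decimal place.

Numerator = 120
Known eligible = 120 + 7 + 26 + 44 + 7 = 204
e = 204 / (204 + 96) = 204 / 300 = 0.6800
Estimated eligible among unknowns = 0.6800 × 94 = 63.92
Denominator = 204 + 63.92 = 267.92
RR3 = 120 / 267.92 = 0.4479

44.8%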